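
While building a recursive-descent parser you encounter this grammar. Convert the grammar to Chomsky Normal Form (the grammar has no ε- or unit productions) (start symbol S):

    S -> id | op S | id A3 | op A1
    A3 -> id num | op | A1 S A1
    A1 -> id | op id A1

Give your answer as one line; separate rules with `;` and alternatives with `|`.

Introduce a nonterminal for each terminal appearing in a rule of length ≥ 2: X1 → op, X2 → id, X3 → num.
Binarize each right-hand side of length ≥ 3 by chaining fresh nonterminals (Y1, Y2, …): affected rules were A3 → A1 S A1; A1 → X1 X2 A1.

S -> id | X1 S | X2 A3 | X1 A1; A3 -> X2 X3 | op | A1 Y1; A1 -> id | X1 Y2; X1 -> op; X2 -> id; X3 -> num; Y1 -> S A1; Y2 -> X2 A1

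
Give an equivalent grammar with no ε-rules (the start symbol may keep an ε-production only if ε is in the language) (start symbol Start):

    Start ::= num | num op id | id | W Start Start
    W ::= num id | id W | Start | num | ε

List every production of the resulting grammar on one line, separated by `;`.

Start ::= num | num op id | id | W Start Start | Start Start; W ::= num id | id W | id | Start | num

The nullable symbols are {W}.
ε ∉ L(G), so no ε-production is kept.
Add the nullable-subset variants: Start → W Start Start gives W Start Start | Start Start. W → id W gives id W | id.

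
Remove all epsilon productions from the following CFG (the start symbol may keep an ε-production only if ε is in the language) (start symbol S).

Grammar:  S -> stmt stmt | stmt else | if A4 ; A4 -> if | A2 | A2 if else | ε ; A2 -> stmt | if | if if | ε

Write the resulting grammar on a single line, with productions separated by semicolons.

Nullable nonterminals: {A2, A4}.
ε ∉ L(G), so no ε-production is kept.
Add the nullable-subset variants: S → if A4 gives if A4 | if. A4 → A2 if else gives A2 if else | if else.

S -> stmt stmt | stmt else | if A4 | if; A4 -> if | A2 | A2 if else | if else; A2 -> stmt | if | if if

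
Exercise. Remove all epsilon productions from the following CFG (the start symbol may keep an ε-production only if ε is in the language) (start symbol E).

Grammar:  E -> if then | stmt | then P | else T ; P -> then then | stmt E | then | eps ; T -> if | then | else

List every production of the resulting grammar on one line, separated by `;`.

The nullable symbols are {P}.
ε ∉ L(G), so no ε-production is kept.
For each production, add variants omitting each subset of nullable occurrences: E → then P gives then P | then.

E -> if then | stmt | then P | then | else T; P -> then then | stmt E | then; T -> if | then | else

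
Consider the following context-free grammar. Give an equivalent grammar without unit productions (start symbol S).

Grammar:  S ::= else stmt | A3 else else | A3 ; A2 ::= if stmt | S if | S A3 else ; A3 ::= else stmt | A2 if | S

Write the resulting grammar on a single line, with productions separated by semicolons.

Unit pairs: A3 ⇒* {S}; S ⇒* {A3}.
For each unit pair (A, B), copy every non-unit production of B to A, then drop all unit productions.

S ::= else stmt | A3 else else | A2 if; A2 ::= if stmt | S if | S A3 else; A3 ::= else stmt | A3 else else | A2 if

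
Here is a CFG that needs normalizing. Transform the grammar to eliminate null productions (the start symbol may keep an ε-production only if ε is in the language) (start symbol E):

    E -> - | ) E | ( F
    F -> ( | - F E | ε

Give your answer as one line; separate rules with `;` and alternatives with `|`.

E -> - | ) E | ( F | (; F -> ( | - F E | - E

Nullable nonterminals: {F}.
ε ∉ L(G), so no ε-production is kept.
For each production, add variants omitting each subset of nullable occurrences: E → ( F gives ( F | (. F → - F E gives - F E | - E.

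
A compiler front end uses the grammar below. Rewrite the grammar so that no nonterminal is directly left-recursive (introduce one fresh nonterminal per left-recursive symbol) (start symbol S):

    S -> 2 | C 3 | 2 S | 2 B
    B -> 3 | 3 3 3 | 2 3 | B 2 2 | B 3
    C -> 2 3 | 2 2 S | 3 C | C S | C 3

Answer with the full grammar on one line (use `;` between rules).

S -> 2 | C 3 | 2 S | 2 B; B -> 3 B' | 3 3 3 B' | 2 3 B'; C -> 2 3 C' | 2 2 S C' | 3 C C'; B' -> 2 2 B' | 3 B' | eps; C' -> S C' | 3 C' | eps

Left recursion appears on B, C.
For B: α = {2 2, 3}, β = {3, 3 3 3, 2 3}. Rewrite as B → β B' and B' → α B' | ε.
For C: α = {S, 3}, β = {2 3, 2 2 S, 3 C}. Rewrite as C → β C' and C' → α C' | ε.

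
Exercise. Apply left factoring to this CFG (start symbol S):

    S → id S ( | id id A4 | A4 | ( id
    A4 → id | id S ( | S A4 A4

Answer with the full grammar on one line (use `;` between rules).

S has alternatives sharing prefix 'id': factor to S → id S' with S' → S ( | id A4.
A4 has alternatives sharing prefix 'id': factor to A4 → id A4' with A4' → ε | S (.

S → A4 | ( id | id S'; A4 → S A4 A4 | id A4'; S' → S ( | id A4; A4' → ε | S (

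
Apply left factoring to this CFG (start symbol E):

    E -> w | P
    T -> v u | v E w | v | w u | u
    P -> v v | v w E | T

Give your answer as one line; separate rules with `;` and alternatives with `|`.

E -> w | P; T -> w u | u | v T'; P -> T | v P'; T' -> u | E w | ε; P' -> v | w E

T has alternatives sharing prefix 'v': factor to T → v T' with T' → u | E w | ε.
P has alternatives sharing prefix 'v': factor to P → v P' with P' → v | w E.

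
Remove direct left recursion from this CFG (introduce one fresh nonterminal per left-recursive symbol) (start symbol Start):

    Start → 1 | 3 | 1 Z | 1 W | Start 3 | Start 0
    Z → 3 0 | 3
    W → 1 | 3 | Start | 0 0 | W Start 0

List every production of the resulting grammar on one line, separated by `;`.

Left recursion appears on Start, W.
For Start: α = {3, 0}, β = {1, 3, 1 Z, 1 W}. Rewrite as Start → β Start1 and Start1 → α Start1 | ε.
For W: α = {Start 0}, β = {1, 3, Start, 0 0}. Rewrite as W → β W1 and W1 → α W1 | ε.

Start → 1 Start1 | 3 Start1 | 1 Z Start1 | 1 W Start1; Z → 3 0 | 3; W → 1 W1 | 3 W1 | Start W1 | 0 0 W1; Start1 → 3 Start1 | 0 Start1 | ε; W1 → Start 0 W1 | ε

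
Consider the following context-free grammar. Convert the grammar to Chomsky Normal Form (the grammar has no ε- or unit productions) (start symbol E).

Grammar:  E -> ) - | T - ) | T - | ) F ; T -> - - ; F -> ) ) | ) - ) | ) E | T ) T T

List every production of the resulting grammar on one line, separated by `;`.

Introduce a nonterminal for each terminal appearing in a rule of length ≥ 2: X1 → ), X2 → -.
Binarize each right-hand side of length ≥ 3 by chaining fresh nonterminals (Y1, Y2, …): affected rules were E → T X2 X1; F → X1 X2 X1; F → T X1 T T.

E -> X1 X2 | T Y1 | T X2 | X1 F; T -> X2 X2; F -> X1 X1 | X1 Y2 | X1 E | T Y3; X1 -> ); X2 -> -; Y1 -> X2 X1; Y2 -> X2 X1; Y3 -> X1 Y4; Y4 -> T T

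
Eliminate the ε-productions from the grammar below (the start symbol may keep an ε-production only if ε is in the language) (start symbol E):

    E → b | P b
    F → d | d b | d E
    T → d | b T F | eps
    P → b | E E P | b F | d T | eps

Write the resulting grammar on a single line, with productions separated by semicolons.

E → b | P b; F → d | d b | d E; T → d | b T F | b F; P → b | E E P | E E | b F | d T | d

The nullable symbols are {P, T}.
ε ∉ L(G), so no ε-production is kept.
For each production, add variants omitting each subset of nullable occurrences: T → b T F gives b T F | b F. P → E E P gives E E P | E E. P → d T gives d T | d.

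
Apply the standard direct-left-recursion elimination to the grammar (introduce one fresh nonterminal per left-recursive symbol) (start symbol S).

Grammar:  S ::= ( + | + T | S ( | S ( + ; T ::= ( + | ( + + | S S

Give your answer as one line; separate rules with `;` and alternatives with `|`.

Left recursion appears on S.
For S: α = {(, ( +}, β = {( +, + T}. Rewrite as S → β S' and S' → α S' | ε.

S ::= ( + S' | + T S'; T ::= ( + | ( + + | S S; S' ::= ( S' | ( + S' | ε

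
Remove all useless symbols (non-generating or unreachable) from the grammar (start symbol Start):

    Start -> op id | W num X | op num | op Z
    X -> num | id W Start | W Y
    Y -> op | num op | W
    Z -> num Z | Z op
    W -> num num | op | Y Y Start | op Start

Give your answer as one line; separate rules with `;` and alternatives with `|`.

Start -> op id | W num X | op num; X -> num | id W Start | W Y; Y -> op | num op | W; W -> num num | op | Y Y Start | op Start

Generating nonterminals: {Start, W, X, Y}.
Reachable from Start after that: {Start, W, X, Y}.
Removed useless symbols: {Z} and every production mentioning them.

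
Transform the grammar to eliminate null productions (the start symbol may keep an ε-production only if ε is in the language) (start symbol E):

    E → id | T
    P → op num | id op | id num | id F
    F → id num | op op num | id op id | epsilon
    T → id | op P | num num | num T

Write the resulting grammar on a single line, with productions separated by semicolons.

The nullable symbols are {F}.
ε ∉ L(G), so no ε-production is kept.
For each production, add variants omitting each subset of nullable occurrences: P → id F gives id F | id.

E → id | T; P → op num | id op | id num | id F | id; F → id num | op op num | id op id; T → id | op P | num num | num T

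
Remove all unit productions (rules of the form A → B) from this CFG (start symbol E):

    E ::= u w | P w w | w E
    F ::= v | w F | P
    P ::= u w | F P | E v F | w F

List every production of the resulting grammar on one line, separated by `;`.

E ::= u w | P w w | w E; F ::= v | w F | u w | F P | E v F; P ::= u w | F P | E v F | w F

Unit pairs: F ⇒* {P}.
For each unit pair (A, B), copy every non-unit production of B to A, then drop all unit productions.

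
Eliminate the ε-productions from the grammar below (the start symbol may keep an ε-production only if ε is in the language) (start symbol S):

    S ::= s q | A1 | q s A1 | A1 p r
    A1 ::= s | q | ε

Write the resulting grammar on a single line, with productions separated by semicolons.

Nullable nonterminals: {A1, S}.
ε ∈ L(G) since S is nullable, so keep S → ε.
For each production, add variants omitting each subset of nullable occurrences: S → q s A1 gives q s A1 | q s. S → A1 p r gives A1 p r | p r.

S ::= s q | A1 | q s A1 | q s | A1 p r | p r | ε; A1 ::= s | q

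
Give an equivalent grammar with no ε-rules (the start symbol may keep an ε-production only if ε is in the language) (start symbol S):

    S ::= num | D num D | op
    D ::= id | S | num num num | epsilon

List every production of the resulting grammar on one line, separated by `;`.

Nullable set = {D}.
ε ∉ L(G), so no ε-production is kept.
Add the nullable-subset variants: S → D num D gives D num D | D num | num D.

S ::= num | D num D | D num | num D | op; D ::= id | S | num num num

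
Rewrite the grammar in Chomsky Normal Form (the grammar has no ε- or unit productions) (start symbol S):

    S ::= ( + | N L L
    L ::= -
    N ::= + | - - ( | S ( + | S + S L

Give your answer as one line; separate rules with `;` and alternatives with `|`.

Introduce a nonterminal for each terminal appearing in a rule of length ≥ 2: X1 → (, X2 → +, X3 → -.
Binarize each right-hand side of length ≥ 3 by chaining fresh nonterminals (Y1, Y2, …): affected rules were S → N L L; N → X3 X3 X1; N → S X1 X2; N → S X2 S L.

S ::= X1 X2 | N Y1; L ::= -; N ::= + | X3 Y2 | S Y3 | S Y4; X1 ::= (; X2 ::= +; X3 ::= -; Y1 ::= L L; Y2 ::= X3 X1; Y3 ::= X1 X2; Y4 ::= X2 Y5; Y5 ::= S L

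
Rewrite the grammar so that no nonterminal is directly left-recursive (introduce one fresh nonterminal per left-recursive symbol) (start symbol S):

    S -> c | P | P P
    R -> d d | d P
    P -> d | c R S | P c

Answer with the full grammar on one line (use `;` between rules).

Directly left-recursive nonterminal: P.
For P: α = {c}, β = {d, c R S}. Rewrite as P → β P' and P' → α P' | ε.

S -> c | P | P P; R -> d d | d P; P -> d P' | c R S P'; P' -> c P' | ε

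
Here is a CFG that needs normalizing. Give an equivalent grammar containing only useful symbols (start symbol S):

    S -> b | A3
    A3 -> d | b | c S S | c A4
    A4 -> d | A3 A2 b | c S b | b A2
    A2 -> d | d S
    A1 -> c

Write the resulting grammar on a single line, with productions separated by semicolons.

Generating nonterminals: {A1, A2, A3, A4, S}.
Reachable from S after that: {A2, A3, A4, S}.
Removed useless symbols: {A1} and every production mentioning them.

S -> b | A3; A3 -> d | b | c S S | c A4; A4 -> d | A3 A2 b | c S b | b A2; A2 -> d | d S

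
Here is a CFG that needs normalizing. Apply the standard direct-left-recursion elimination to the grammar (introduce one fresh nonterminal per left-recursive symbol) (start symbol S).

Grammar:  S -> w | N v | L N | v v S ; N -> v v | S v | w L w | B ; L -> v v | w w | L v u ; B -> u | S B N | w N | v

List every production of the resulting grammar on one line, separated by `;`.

S -> w | N v | L N | v v S; N -> v v | S v | w L w | B; L -> v v L' | w w L'; B -> u | S B N | w N | v; L' -> v u L' | ε

Left recursion appears on L.
For L: α = {v u}, β = {v v, w w}. Rewrite as L → β L' and L' → α L' | ε.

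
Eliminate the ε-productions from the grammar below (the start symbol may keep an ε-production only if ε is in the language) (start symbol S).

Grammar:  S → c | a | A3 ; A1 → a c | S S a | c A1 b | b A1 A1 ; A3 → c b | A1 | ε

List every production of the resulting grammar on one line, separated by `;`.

S → c | a | A3 | ε; A1 → a c | S S a | S a | a | c A1 b | b A1 A1; A3 → c b | A1

Nullable nonterminals: {A3, S}.
ε ∈ L(G) since S is nullable, so keep S → ε.
For each production, add variants omitting each subset of nullable occurrences: A1 → S S a gives S S a | S a | a.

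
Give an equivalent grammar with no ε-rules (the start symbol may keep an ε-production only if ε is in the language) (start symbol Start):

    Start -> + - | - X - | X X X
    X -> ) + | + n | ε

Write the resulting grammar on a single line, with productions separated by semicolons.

Start -> + - | - X - | - - | X X X | X X | X | ε; X -> ) + | + n

Nullable nonterminals: {Start, X}.
ε ∈ L(G) since Start is nullable, so keep Start → ε.
Add the nullable-subset variants: Start → - X - gives - X - | - -. Start → X X X gives X X X | X X | X.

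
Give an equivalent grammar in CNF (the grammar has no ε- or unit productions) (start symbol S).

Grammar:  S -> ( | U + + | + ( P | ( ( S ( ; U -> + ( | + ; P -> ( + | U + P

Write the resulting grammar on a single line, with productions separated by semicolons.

Introduce a nonterminal for each terminal appearing in a rule of length ≥ 2: X1 → +, X2 → (.
Binarize each right-hand side of length ≥ 3 by chaining fresh nonterminals (Y1, Y2, …): affected rules were S → U X1 X1; S → X1 X2 P; S → X2 X2 S X2; P → U X1 P.

S -> ( | U Y1 | X1 Y2 | X2 Y3; U -> X1 X2 | +; P -> X2 X1 | U Y5; X1 -> +; X2 -> (; Y1 -> X1 X1; Y2 -> X2 P; Y3 -> X2 Y4; Y4 -> S X2; Y5 -> X1 P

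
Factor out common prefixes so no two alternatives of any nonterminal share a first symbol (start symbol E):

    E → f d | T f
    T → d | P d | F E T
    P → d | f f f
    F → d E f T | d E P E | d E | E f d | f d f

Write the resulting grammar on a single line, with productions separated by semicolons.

E → f d | T f; T → d | P d | F E T; P → d | f f f; F → E f d | f d f | d E F'; F' → f T | P E | epsilon

F has alternatives sharing prefix 'd E': factor to F → d E F' with F' → f T | P E | ε.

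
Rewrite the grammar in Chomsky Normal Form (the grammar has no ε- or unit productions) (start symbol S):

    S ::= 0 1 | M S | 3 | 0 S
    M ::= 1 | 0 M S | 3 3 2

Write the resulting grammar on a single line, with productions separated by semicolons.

S ::= X1 X2 | M S | 3 | X1 S; M ::= 1 | X1 Y1 | X3 Y2; X1 ::= 0; X2 ::= 1; X3 ::= 3; X4 ::= 2; Y1 ::= M S; Y2 ::= X3 X4

Introduce a nonterminal for each terminal appearing in a rule of length ≥ 2: X1 → 0, X2 → 1, X3 → 3, X4 → 2.
Binarize each right-hand side of length ≥ 3 by chaining fresh nonterminals (Y1, Y2, …): affected rules were M → X1 M S; M → X3 X3 X4.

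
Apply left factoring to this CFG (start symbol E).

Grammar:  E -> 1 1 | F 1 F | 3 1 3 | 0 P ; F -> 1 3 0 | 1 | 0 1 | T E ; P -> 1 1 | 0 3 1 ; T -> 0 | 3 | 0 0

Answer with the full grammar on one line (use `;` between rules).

F has alternatives sharing prefix '1': factor to F → 1 F' with F' → 3 0 | ε.
T has alternatives sharing prefix '0': factor to T → 0 T' with T' → ε | 0.

E -> 1 1 | F 1 F | 3 1 3 | 0 P; F -> 0 1 | T E | 1 F'; P -> 1 1 | 0 3 1; T -> 3 | 0 T'; F' -> 3 0 | ε; T' -> ε | 0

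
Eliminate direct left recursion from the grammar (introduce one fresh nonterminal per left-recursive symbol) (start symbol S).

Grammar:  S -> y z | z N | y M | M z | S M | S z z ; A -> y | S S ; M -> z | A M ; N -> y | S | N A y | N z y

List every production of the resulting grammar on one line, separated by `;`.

S -> y z S' | z N S' | y M S' | M z S'; A -> y | S S; M -> z | A M; N -> y N' | S N'; S' -> M S' | z z S' | ε; N' -> A y N' | z y N' | ε

S, N are directly left-recursive.
For S: α = {M, z z}, β = {y z, z N, y M, M z}. Rewrite as S → β S' and S' → α S' | ε.
For N: α = {A y, z y}, β = {y, S}. Rewrite as N → β N' and N' → α N' | ε.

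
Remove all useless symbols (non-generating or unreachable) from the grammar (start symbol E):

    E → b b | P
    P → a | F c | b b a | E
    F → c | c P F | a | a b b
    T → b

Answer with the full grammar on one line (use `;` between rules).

E → b b | P; P → a | F c | b b a | E; F → c | c P F | a | a b b

Generating nonterminals: {E, F, P, T}.
Reachable from E after that: {E, F, P}.
Removed useless symbols: {T} and every production mentioning them.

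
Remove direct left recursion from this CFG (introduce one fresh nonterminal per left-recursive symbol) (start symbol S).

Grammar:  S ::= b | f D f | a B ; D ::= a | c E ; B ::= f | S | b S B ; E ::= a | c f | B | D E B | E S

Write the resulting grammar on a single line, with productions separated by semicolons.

E is directly left-recursive.
For E: α = {S}, β = {a, c f, B, D E B}. Rewrite as E → β E' and E' → α E' | ε.

S ::= b | f D f | a B; D ::= a | c E; B ::= f | S | b S B; E ::= a E' | c f E' | B E' | D E B E'; E' ::= S E' | ε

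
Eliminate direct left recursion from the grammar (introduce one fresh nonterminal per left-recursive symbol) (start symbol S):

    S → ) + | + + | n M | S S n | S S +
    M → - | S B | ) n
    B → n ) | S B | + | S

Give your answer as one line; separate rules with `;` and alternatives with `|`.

S → ) + S' | + + S' | n M S'; M → - | S B | ) n; B → n ) | S B | + | S; S' → S n S' | S + S' | eps

S is directly left-recursive.
For S: α = {S n, S +}, β = {) +, + +, n M}. Rewrite as S → β S' and S' → α S' | ε.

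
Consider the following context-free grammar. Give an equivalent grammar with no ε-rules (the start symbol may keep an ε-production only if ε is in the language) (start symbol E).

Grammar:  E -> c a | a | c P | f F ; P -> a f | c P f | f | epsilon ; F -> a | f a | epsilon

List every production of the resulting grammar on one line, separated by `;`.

Nullable nonterminals: {F, P}.
ε ∉ L(G), so no ε-production is kept.
Add the nullable-subset variants: E → c P gives c P | c. E → f F gives f F | f. P → c P f gives c P f | c f.

E -> c a | a | c P | c | f F | f; P -> a f | c P f | c f | f; F -> a | f a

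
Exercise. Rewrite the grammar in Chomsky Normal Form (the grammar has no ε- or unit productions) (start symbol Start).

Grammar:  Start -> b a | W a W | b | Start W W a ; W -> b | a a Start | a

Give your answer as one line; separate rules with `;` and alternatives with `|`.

Introduce a nonterminal for each terminal appearing in a rule of length ≥ 2: X1 → b, X2 → a.
Binarize each right-hand side of length ≥ 3 by chaining fresh nonterminals (Y1, Y2, …): affected rules were Start → W X2 W; Start → Start W W X2; W → X2 X2 Start.

Start -> X1 X2 | W Y1 | b | Start Y2; W -> b | X2 Y4 | a; X1 -> b; X2 -> a; Y1 -> X2 W; Y2 -> W Y3; Y3 -> W X2; Y4 -> X2 Start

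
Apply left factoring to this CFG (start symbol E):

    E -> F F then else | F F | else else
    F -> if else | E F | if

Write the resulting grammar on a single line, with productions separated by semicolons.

E -> else else | F F E'; F -> E F | if F'; E' -> then else | ε; F' -> else | ε

E has alternatives sharing prefix 'F F': factor to E → F F E' with E' → then else | ε.
F has alternatives sharing prefix 'if': factor to F → if F' with F' → else | ε.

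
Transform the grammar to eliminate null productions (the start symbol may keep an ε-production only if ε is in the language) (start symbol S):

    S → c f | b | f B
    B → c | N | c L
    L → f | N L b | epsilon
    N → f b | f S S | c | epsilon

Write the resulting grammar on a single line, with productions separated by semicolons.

S → c f | b | f B | f; B → c | N | c L; L → f | N L b | N b | L b | b; N → f b | f S S | c

Nullable set = {B, L, N}.
ε ∉ L(G), so no ε-production is kept.
Add the nullable-subset variants: S → f B gives f B | f. L → N L b gives N L b | N b | L b | b.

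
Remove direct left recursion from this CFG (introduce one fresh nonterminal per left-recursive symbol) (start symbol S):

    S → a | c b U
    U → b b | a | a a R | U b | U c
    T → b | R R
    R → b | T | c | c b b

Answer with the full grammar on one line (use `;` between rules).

S → a | c b U; U → b b U' | a U' | a a R U'; T → b | R R; R → b | T | c | c b b; U' → b U' | c U' | ε

Directly left-recursive nonterminal: U.
For U: α = {b, c}, β = {b b, a, a a R}. Rewrite as U → β U' and U' → α U' | ε.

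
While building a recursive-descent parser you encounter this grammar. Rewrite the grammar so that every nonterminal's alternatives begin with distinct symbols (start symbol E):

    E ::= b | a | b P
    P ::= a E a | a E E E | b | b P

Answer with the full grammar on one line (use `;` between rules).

E has alternatives sharing prefix 'b': factor to E → b E' with E' → ε | P.
P has alternatives sharing prefix 'a E': factor to P → a E P' with P' → a | E E.
P has alternatives sharing prefix 'b': factor to P → b P'' with P'' → ε | P.

E ::= a | b E'; P ::= a E P' | b P''; E' ::= epsilon | P; P' ::= a | E E; P'' ::= epsilon | P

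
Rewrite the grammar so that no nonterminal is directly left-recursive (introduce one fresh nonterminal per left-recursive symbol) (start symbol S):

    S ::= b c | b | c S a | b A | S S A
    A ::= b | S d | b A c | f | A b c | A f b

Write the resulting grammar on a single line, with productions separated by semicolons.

S, A are directly left-recursive.
For S: α = {S A}, β = {b c, b, c S a, b A}. Rewrite as S → β S' and S' → α S' | ε.
For A: α = {b c, f b}, β = {b, S d, b A c, f}. Rewrite as A → β A' and A' → α A' | ε.

S ::= b c S' | b S' | c S a S' | b A S'; A ::= b A' | S d A' | b A c A' | f A'; S' ::= S A S' | ε; A' ::= b c A' | f b A' | ε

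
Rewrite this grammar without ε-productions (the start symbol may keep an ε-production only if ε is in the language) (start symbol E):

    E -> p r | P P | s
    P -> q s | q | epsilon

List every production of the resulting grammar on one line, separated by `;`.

E -> p r | P P | P | s | epsilon; P -> q s | q

Nullable set = {E, P}.
ε ∈ L(G) since E is nullable, so keep E → ε.
For each production, add variants omitting each subset of nullable occurrences: E → P P gives P P | P.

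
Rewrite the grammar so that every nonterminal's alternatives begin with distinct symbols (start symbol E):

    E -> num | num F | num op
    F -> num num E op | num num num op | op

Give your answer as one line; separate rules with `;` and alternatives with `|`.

E has alternatives sharing prefix 'num': factor to E → num E' with E' → ε | F | op.
F has alternatives sharing prefix 'num num': factor to F → num num F' with F' → E op | num op.

E -> num E'; F -> op | num num F'; E' -> ε | F | op; F' -> E op | num op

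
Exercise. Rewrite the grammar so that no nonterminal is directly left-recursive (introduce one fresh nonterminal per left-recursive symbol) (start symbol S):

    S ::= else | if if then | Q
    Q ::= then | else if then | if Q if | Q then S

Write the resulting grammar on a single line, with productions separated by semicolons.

S ::= else | if if then | Q; Q ::= then Q' | else if then Q' | if Q if Q'; Q' ::= then S Q' | ε

Left recursion appears on Q.
For Q: α = {then S}, β = {then, else if then, if Q if}. Rewrite as Q → β Q' and Q' → α Q' | ε.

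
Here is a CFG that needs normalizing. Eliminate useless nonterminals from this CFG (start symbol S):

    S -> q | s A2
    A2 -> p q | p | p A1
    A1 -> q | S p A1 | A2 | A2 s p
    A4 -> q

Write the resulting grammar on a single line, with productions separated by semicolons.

S -> q | s A2; A2 -> p q | p | p A1; A1 -> q | S p A1 | A2 | A2 s p

Generating nonterminals: {A1, A2, A4, S}.
Reachable from S after that: {A1, A2, S}.
Removed useless symbols: {A4} and every production mentioning them.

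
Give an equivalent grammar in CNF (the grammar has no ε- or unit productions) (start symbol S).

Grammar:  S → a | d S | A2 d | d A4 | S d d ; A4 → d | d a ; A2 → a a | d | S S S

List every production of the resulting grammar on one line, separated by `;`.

S → a | X1 S | A2 X1 | X1 A4 | S Y1; A4 → d | X1 X2; A2 → X2 X2 | d | S Y2; X1 → d; X2 → a; Y1 → X1 X1; Y2 → S S

Introduce a nonterminal for each terminal appearing in a rule of length ≥ 2: X1 → d, X2 → a.
Binarize each right-hand side of length ≥ 3 by chaining fresh nonterminals (Y1, Y2, …): affected rules were S → S X1 X1; A2 → S S S.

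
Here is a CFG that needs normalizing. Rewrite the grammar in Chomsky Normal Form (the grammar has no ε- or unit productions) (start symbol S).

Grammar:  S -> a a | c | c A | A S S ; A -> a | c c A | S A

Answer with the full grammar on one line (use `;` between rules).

Introduce a nonterminal for each terminal appearing in a rule of length ≥ 2: X1 → a, X2 → c.
Binarize each right-hand side of length ≥ 3 by chaining fresh nonterminals (Y1, Y2, …): affected rules were S → A S S; A → X2 X2 A.

S -> X1 X1 | c | X2 A | A Y1; A -> a | X2 Y2 | S A; X1 -> a; X2 -> c; Y1 -> S S; Y2 -> X2 A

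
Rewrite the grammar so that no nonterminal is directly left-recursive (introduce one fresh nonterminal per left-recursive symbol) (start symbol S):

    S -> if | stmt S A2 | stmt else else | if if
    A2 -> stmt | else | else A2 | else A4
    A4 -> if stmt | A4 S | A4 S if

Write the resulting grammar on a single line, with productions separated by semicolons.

S -> if | stmt S A2 | stmt else else | if if; A2 -> stmt | else | else A2 | else A4; A4 -> if stmt A4'; A4' -> S A4' | S if A4' | ε

Directly left-recursive nonterminal: A4.
For A4: α = {S, S if}, β = {if stmt}. Rewrite as A4 → β A4' and A4' → α A4' | ε.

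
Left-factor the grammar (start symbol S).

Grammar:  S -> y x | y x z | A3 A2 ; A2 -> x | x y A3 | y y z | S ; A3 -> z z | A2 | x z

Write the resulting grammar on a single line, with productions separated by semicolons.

S -> A3 A2 | y x S'; A2 -> y y z | S | x A2'; A3 -> z z | A2 | x z; S' -> ε | z; A2' -> ε | y A3

S has alternatives sharing prefix 'y x': factor to S → y x S' with S' → ε | z.
A2 has alternatives sharing prefix 'x': factor to A2 → x A2' with A2' → ε | y A3.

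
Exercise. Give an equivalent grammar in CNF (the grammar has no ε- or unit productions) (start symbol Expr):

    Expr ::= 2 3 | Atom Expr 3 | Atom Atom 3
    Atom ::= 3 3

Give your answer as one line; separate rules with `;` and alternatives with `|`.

Expr ::= X1 X2 | Atom Y1 | Atom Y2; Atom ::= X2 X2; X1 ::= 2; X2 ::= 3; Y1 ::= Expr X2; Y2 ::= Atom X2

Introduce a nonterminal for each terminal appearing in a rule of length ≥ 2: X1 → 2, X2 → 3.
Binarize each right-hand side of length ≥ 3 by chaining fresh nonterminals (Y1, Y2, …): affected rules were Expr → Atom Expr X2; Expr → Atom Atom X2.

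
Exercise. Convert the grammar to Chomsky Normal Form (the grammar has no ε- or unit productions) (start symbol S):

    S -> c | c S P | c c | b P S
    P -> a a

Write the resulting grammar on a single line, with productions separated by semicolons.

S -> c | X1 Y1 | X1 X1 | X2 Y2; P -> X3 X3; X1 -> c; X2 -> b; X3 -> a; Y1 -> S P; Y2 -> P S

Introduce a nonterminal for each terminal appearing in a rule of length ≥ 2: X1 → c, X2 → b, X3 → a.
Binarize each right-hand side of length ≥ 3 by chaining fresh nonterminals (Y1, Y2, …): affected rules were S → X1 S P; S → X2 P S.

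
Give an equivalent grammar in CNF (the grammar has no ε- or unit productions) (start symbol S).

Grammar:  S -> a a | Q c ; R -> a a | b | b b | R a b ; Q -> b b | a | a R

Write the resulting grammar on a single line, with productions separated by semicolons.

Introduce a nonterminal for each terminal appearing in a rule of length ≥ 2: X1 → a, X2 → c, X3 → b.
Binarize each right-hand side of length ≥ 3 by chaining fresh nonterminals (Y1, Y2, …): affected rules were R → R X1 X3.

S -> X1 X1 | Q X2; R -> X1 X1 | b | X3 X3 | R Y1; Q -> X3 X3 | a | X1 R; X1 -> a; X2 -> c; X3 -> b; Y1 -> X1 X3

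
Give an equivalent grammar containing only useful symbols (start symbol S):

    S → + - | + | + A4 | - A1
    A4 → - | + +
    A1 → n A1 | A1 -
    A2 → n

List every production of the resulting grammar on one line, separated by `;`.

S → + - | + | + A4; A4 → - | + +

Generating nonterminals: {A2, A4, S}.
Reachable from S after that: {A4, S}.
Removed useless symbols: {A1, A2} and every production mentioning them.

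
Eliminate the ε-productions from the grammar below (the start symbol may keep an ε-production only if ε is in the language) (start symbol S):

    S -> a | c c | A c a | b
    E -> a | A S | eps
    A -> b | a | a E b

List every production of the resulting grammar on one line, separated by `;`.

Nullable nonterminals: {E}.
ε ∉ L(G), so no ε-production is kept.
Expand every rule over subsets of its nullable positions: A → a E b gives a E b | a b.

S -> a | c c | A c a | b; E -> a | A S; A -> b | a | a E b | a b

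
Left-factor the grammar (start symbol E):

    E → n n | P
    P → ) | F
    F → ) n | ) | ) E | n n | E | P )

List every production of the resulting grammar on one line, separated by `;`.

E → n n | P; P → ) | F; F → n n | E | P ) | ) F'; F' → n | ε | E

F has alternatives sharing prefix ')': factor to F → ) F' with F' → n | ε | E.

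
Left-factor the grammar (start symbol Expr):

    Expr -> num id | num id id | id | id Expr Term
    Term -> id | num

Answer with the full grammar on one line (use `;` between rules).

Expr -> num id Expr1 | id Expr2; Term -> id | num; Expr1 -> ε | id; Expr2 -> ε | Expr Term

Expr has alternatives sharing prefix 'num id': factor to Expr → num id Expr1 with Expr1 → ε | id.
Expr has alternatives sharing prefix 'id': factor to Expr → id Expr2 with Expr2 → ε | Expr Term.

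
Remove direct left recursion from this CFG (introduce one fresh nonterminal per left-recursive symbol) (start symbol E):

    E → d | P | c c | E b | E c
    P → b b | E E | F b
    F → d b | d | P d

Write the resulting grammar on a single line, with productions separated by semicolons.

E is directly left-recursive.
For E: α = {b, c}, β = {d, P, c c}. Rewrite as E → β E' and E' → α E' | ε.

E → d E' | P E' | c c E'; P → b b | E E | F b; F → d b | d | P d; E' → b E' | c E' | epsilon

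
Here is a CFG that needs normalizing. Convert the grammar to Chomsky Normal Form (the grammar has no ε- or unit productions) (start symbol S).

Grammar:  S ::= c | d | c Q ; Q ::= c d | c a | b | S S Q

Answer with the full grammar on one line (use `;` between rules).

S ::= c | d | X1 Q; Q ::= X1 X2 | X1 X3 | b | S Y1; X1 ::= c; X2 ::= d; X3 ::= a; Y1 ::= S Q

Introduce a nonterminal for each terminal appearing in a rule of length ≥ 2: X1 → c, X2 → d, X3 → a.
Binarize each right-hand side of length ≥ 3 by chaining fresh nonterminals (Y1, Y2, …): affected rules were Q → S S Q.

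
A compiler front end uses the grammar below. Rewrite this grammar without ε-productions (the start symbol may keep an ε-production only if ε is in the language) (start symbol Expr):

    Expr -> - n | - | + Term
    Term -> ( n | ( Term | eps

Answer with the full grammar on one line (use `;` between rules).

Nullable set = {Term}.
ε ∉ L(G), so no ε-production is kept.
For each production, add variants omitting each subset of nullable occurrences: Expr → + Term gives + Term | +. Term → ( Term gives ( Term | (.

Expr -> - n | - | + Term | +; Term -> ( n | ( Term | (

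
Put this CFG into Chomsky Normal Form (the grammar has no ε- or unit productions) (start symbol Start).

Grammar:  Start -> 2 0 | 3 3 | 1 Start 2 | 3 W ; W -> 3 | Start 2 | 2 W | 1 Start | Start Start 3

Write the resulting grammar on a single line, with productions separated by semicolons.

Start -> X1 X2 | X3 X3 | X4 Y1 | X3 W; W -> 3 | Start X1 | X1 W | X4 Start | Start Y2; X1 -> 2; X2 -> 0; X3 -> 3; X4 -> 1; Y1 -> Start X1; Y2 -> Start X3

Introduce a nonterminal for each terminal appearing in a rule of length ≥ 2: X1 → 2, X2 → 0, X3 → 3, X4 → 1.
Binarize each right-hand side of length ≥ 3 by chaining fresh nonterminals (Y1, Y2, …): affected rules were Start → X4 Start X1; W → Start Start X3.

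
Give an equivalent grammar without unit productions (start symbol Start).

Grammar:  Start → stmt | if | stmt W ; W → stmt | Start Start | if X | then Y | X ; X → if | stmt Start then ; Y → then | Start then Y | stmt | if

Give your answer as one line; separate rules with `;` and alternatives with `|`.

Unit pairs: W ⇒* {X}.
For each unit pair (A, B), copy every non-unit production of B to A, then drop all unit productions.

Start → stmt | if | stmt W; W → if | stmt Start then | stmt | Start Start | if X | then Y; X → if | stmt Start then; Y → then | Start then Y | stmt | if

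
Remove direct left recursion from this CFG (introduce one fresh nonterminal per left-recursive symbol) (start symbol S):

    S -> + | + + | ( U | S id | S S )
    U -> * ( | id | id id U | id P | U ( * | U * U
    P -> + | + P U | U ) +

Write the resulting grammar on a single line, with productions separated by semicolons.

S -> + S' | + + S' | ( U S'; U -> * ( U' | id U' | id id U U' | id P U'; P -> + | + P U | U ) +; S' -> id S' | S ) S' | ε; U' -> ( * U' | * U U' | ε

Left recursion appears on S, U.
For S: α = {id, S )}, β = {+, + +, ( U}. Rewrite as S → β S' and S' → α S' | ε.
For U: α = {( *, * U}, β = {* (, id, id id U, id P}. Rewrite as U → β U' and U' → α U' | ε.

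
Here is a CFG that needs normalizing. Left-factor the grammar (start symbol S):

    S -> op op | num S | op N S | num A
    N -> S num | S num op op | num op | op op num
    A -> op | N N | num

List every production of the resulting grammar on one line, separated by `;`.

S -> op S' | num S''; N -> num op | op op num | S num N'; A -> op | N N | num; S' -> op | N S; S'' -> S | A; N' -> ε | op op

S has alternatives sharing prefix 'op': factor to S → op S' with S' → op | N S.
S has alternatives sharing prefix 'num': factor to S → num S'' with S'' → S | A.
N has alternatives sharing prefix 'S num': factor to N → S num N' with N' → ε | op op.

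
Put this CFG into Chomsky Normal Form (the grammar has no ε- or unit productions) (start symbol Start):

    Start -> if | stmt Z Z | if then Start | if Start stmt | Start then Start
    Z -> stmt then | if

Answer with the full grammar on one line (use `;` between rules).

Introduce a nonterminal for each terminal appearing in a rule of length ≥ 2: X1 → stmt, X2 → if, X3 → then.
Binarize each right-hand side of length ≥ 3 by chaining fresh nonterminals (Y1, Y2, …): affected rules were Start → X1 Z Z; Start → X2 X3 Start; Start → X2 Start X1; Start → Start X3 Start.

Start -> if | X1 Y1 | X2 Y2 | X2 Y3 | Start Y4; Z -> X1 X3 | if; X1 -> stmt; X2 -> if; X3 -> then; Y1 -> Z Z; Y2 -> X3 Start; Y3 -> Start X1; Y4 -> X3 Start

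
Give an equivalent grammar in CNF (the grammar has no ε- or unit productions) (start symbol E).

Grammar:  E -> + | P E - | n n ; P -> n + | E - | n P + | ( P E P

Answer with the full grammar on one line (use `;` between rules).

Introduce a nonterminal for each terminal appearing in a rule of length ≥ 2: X1 → -, X2 → n, X3 → +, X4 → (.
Binarize each right-hand side of length ≥ 3 by chaining fresh nonterminals (Y1, Y2, …): affected rules were E → P E X1; P → X2 P X3; P → X4 P E P.

E -> + | P Y1 | X2 X2; P -> X2 X3 | E X1 | X2 Y2 | X4 Y3; X1 -> -; X2 -> n; X3 -> +; X4 -> (; Y1 -> E X1; Y2 -> P X3; Y3 -> P Y4; Y4 -> E P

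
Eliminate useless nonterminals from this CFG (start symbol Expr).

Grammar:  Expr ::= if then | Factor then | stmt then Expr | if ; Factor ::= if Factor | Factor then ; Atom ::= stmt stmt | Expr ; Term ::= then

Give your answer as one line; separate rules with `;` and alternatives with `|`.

Expr ::= if then | stmt then Expr | if

Generating nonterminals: {Atom, Expr, Term}.
Reachable from Expr after that: {Expr}.
Removed useless symbols: {Atom, Factor, Term} and every production mentioning them.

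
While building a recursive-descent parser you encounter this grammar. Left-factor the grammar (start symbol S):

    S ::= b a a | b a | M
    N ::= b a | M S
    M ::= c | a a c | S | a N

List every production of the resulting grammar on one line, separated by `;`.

S ::= M | b a S'; N ::= b a | M S; M ::= c | S | a M'; S' ::= a | eps; M' ::= a c | N

S has alternatives sharing prefix 'b a': factor to S → b a S' with S' → a | ε.
M has alternatives sharing prefix 'a': factor to M → a M' with M' → a c | N.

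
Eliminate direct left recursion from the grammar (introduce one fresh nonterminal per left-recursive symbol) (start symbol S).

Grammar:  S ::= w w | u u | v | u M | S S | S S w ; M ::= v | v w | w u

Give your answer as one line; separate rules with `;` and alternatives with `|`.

S ::= w w S' | u u S' | v S' | u M S'; M ::= v | v w | w u; S' ::= S S' | S w S' | ε

Directly left-recursive nonterminal: S.
For S: α = {S, S w}, β = {w w, u u, v, u M}. Rewrite as S → β S' and S' → α S' | ε.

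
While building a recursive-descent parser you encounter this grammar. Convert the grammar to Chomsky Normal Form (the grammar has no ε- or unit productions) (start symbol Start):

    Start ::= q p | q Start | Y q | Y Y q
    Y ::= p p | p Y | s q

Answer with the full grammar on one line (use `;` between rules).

Introduce a nonterminal for each terminal appearing in a rule of length ≥ 2: X1 → q, X2 → p, X3 → s.
Binarize each right-hand side of length ≥ 3 by chaining fresh nonterminals (Y1, Y2, …): affected rules were Start → Y Y X1.

Start ::= X1 X2 | X1 Start | Y X1 | Y Y1; Y ::= X2 X2 | X2 Y | X3 X1; X1 ::= q; X2 ::= p; X3 ::= s; Y1 ::= Y X1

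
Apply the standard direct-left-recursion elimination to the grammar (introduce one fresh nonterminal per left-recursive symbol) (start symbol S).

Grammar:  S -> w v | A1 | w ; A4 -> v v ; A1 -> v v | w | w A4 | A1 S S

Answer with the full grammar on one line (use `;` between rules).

Left recursion appears on A1.
For A1: α = {S S}, β = {v v, w, w A4}. Rewrite as A1 → β A1' and A1' → α A1' | ε.

S -> w v | A1 | w; A4 -> v v; A1 -> v v A1' | w A1' | w A4 A1'; A1' -> S S A1' | ε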